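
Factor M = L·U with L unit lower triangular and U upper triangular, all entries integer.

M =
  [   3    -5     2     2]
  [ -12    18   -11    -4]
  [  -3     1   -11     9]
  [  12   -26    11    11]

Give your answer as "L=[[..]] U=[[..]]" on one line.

  r1 -= -4·r0 → [0,-2,-3,4]
  r2 -= -1·r0 → [0,-4,-9,11]
  r3 -= 4·r0 → [0,-6,3,3]
  r2 -= 2·r1 → [0,0,-3,3]
  r3 -= 3·r1 → [0,0,12,-9]
  r3 -= -4·r2 → [0,0,0,3]

L=[[1,0,0,0],[-4,1,0,0],[-1,2,1,0],[4,3,-4,1]] U=[[3,-5,2,2],[0,-2,-3,4],[0,0,-3,3],[0,0,0,3]]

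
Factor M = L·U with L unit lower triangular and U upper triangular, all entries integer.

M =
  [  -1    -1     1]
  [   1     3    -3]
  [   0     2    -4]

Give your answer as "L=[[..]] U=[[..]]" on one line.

L=[[1,0,0],[-1,1,0],[0,1,1]] U=[[-1,-1,1],[0,2,-2],[0,0,-2]]

  r1 -= -1·r0 → [0,2,-2]
  r2 -= 0·r0 → [0,2,-4]
  r2 -= 1·r1 → [0,0,-2]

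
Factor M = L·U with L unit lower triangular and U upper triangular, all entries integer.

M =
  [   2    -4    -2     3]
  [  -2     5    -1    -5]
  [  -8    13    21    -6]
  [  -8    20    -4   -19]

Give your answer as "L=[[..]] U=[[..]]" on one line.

L=[[1,0,0,0],[-1,1,0,0],[-4,-3,1,0],[-4,4,0,1]] U=[[2,-4,-2,3],[0,1,-3,-2],[0,0,4,0],[0,0,0,1]]

  R1 -= -1·R0 → [0,1,-3,-2]
  R2 -= -4·R0 → [0,-3,13,6]
  R3 -= -4·R0 → [0,4,-12,-7]
  R2 -= -3·R1 → [0,0,4,0]
  R3 -= 4·R1 → [0,0,0,1]
  R3 -= 0·R2 → [0,0,0,1]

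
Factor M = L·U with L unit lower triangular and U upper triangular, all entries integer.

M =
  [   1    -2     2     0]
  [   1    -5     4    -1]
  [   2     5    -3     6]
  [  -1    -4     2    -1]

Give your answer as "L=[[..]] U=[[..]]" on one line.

  row1 -= 1·row0 → [0,-3,2,-1]
  row2 -= 2·row0 → [0,9,-7,6]
  row3 -= -1·row0 → [0,-6,4,-1]
  row2 -= -3·row1 → [0,0,-1,3]
  row3 -= 2·row1 → [0,0,0,1]
  row3 -= 0·row2 → [0,0,0,1]

L=[[1,0,0,0],[1,1,0,0],[2,-3,1,0],[-1,2,0,1]] U=[[1,-2,2,0],[0,-3,2,-1],[0,0,-1,3],[0,0,0,1]]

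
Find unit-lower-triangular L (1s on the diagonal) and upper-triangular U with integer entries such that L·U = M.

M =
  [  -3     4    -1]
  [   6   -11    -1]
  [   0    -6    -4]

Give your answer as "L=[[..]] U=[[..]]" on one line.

  row1 -= -2·row0 → [0,-3,-3]
  row2 -= 0·row0 → [0,-6,-4]
  row2 -= 2·row1 → [0,0,2]

L=[[1,0,0],[-2,1,0],[0,2,1]] U=[[-3,4,-1],[0,-3,-3],[0,0,2]]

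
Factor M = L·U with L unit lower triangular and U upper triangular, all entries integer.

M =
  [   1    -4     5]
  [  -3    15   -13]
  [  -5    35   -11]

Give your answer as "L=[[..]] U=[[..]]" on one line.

L=[[1,0,0],[-3,1,0],[-5,5,1]] U=[[1,-4,5],[0,3,2],[0,0,4]]

  R1 -= -3·R0 → [0,3,2]
  R2 -= -5·R0 → [0,15,14]
  R2 -= 5·R1 → [0,0,4]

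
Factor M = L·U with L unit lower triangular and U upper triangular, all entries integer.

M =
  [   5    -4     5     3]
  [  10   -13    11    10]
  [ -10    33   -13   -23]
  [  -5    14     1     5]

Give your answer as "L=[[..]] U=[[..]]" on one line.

L=[[1,0,0,0],[2,1,0,0],[-2,-5,1,0],[-1,-2,4,1]] U=[[5,-4,5,3],[0,-5,1,4],[0,0,2,3],[0,0,0,4]]

  R1 -= 2·R0 → [0,-5,1,4]
  R2 -= -2·R0 → [0,25,-3,-17]
  R3 -= -1·R0 → [0,10,6,8]
  R2 -= -5·R1 → [0,0,2,3]
  R3 -= -2·R1 → [0,0,8,16]
  R3 -= 4·R2 → [0,0,0,4]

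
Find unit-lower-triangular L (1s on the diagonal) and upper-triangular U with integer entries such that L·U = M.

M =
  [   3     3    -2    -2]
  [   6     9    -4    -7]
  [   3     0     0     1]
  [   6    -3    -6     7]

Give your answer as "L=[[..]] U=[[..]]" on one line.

  R1 -= 2·R0 → [0,3,0,-3]
  R2 -= 1·R0 → [0,-3,2,3]
  R3 -= 2·R0 → [0,-9,-2,11]
  R2 -= -1·R1 → [0,0,2,0]
  R3 -= -3·R1 → [0,0,-2,2]
  R3 -= -1·R2 → [0,0,0,2]

L=[[1,0,0,0],[2,1,0,0],[1,-1,1,0],[2,-3,-1,1]] U=[[3,3,-2,-2],[0,3,0,-3],[0,0,2,0],[0,0,0,2]]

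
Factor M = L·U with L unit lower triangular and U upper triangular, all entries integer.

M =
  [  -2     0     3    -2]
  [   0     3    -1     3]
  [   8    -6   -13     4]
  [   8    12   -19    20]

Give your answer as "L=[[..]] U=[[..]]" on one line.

  R1 -= 0·R0 → [0,3,-1,3]
  R2 -= -4·R0 → [0,-6,-1,-4]
  R3 -= -4·R0 → [0,12,-7,12]
  R2 -= -2·R1 → [0,0,-3,2]
  R3 -= 4·R1 → [0,0,-3,0]
  R3 -= 1·R2 → [0,0,0,-2]

L=[[1,0,0,0],[0,1,0,0],[-4,-2,1,0],[-4,4,1,1]] U=[[-2,0,3,-2],[0,3,-1,3],[0,0,-3,2],[0,0,0,-2]]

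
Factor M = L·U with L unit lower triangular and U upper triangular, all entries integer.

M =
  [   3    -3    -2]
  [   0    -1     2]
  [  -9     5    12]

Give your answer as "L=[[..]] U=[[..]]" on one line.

L=[[1,0,0],[0,1,0],[-3,4,1]] U=[[3,-3,-2],[0,-1,2],[0,0,-2]]

  row1 -= 0·row0 → [0,-1,2]
  row2 -= -3·row0 → [0,-4,6]
  row2 -= 4·row1 → [0,0,-2]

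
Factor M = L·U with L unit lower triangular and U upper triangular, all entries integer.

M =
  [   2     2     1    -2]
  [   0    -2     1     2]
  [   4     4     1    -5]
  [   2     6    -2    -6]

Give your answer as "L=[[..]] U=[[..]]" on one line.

L=[[1,0,0,0],[0,1,0,0],[2,0,1,0],[1,-2,1,1]] U=[[2,2,1,-2],[0,-2,1,2],[0,0,-1,-1],[0,0,0,1]]

  r1 -= 0·r0 → [0,-2,1,2]
  r2 -= 2·r0 → [0,0,-1,-1]
  r3 -= 1·r0 → [0,4,-3,-4]
  r2 -= 0·r1 → [0,0,-1,-1]
  r3 -= -2·r1 → [0,0,-1,0]
  r3 -= 1·r2 → [0,0,0,1]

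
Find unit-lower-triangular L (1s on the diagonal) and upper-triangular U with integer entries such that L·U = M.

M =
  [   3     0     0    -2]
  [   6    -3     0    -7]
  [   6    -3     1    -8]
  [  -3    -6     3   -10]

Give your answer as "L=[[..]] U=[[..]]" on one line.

  R1 -= 2·R0 → [0,-3,0,-3]
  R2 -= 2·R0 → [0,-3,1,-4]
  R3 -= -1·R0 → [0,-6,3,-12]
  R2 -= 1·R1 → [0,0,1,-1]
  R3 -= 2·R1 → [0,0,3,-6]
  R3 -= 3·R2 → [0,0,0,-3]

L=[[1,0,0,0],[2,1,0,0],[2,1,1,0],[-1,2,3,1]] U=[[3,0,0,-2],[0,-3,0,-3],[0,0,1,-1],[0,0,0,-3]]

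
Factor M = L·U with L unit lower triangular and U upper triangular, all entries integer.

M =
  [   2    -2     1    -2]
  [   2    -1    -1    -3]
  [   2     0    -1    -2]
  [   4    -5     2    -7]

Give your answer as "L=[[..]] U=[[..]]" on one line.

  R1 -= 1·R0 → [0,1,-2,-1]
  R2 -= 1·R0 → [0,2,-2,0]
  R3 -= 2·R0 → [0,-1,0,-3]
  R2 -= 2·R1 → [0,0,2,2]
  R3 -= -1·R1 → [0,0,-2,-4]
  R3 -= -1·R2 → [0,0,0,-2]

L=[[1,0,0,0],[1,1,0,0],[1,2,1,0],[2,-1,-1,1]] U=[[2,-2,1,-2],[0,1,-2,-1],[0,0,2,2],[0,0,0,-2]]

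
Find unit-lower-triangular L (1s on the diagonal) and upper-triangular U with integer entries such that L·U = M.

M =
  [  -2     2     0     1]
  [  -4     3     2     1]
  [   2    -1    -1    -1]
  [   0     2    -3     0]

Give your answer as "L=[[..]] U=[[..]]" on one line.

  row1 -= 2·row0 → [0,-1,2,-1]
  row2 -= -1·row0 → [0,1,-1,0]
  row3 -= 0·row0 → [0,2,-3,0]
  row2 -= -1·row1 → [0,0,1,-1]
  row3 -= -2·row1 → [0,0,1,-2]
  row3 -= 1·row2 → [0,0,0,-1]

L=[[1,0,0,0],[2,1,0,0],[-1,-1,1,0],[0,-2,1,1]] U=[[-2,2,0,1],[0,-1,2,-1],[0,0,1,-1],[0,0,0,-1]]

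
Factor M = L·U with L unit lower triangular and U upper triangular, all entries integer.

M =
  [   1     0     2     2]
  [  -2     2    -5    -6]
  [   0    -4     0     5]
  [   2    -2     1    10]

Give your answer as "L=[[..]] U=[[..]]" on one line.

L=[[1,0,0,0],[-2,1,0,0],[0,-2,1,0],[2,-1,2,1]] U=[[1,0,2,2],[0,2,-1,-2],[0,0,-2,1],[0,0,0,2]]

  R1 -= -2·R0 → [0,2,-1,-2]
  R2 -= 0·R0 → [0,-4,0,5]
  R3 -= 2·R0 → [0,-2,-3,6]
  R2 -= -2·R1 → [0,0,-2,1]
  R3 -= -1·R1 → [0,0,-4,4]
  R3 -= 2·R2 → [0,0,0,2]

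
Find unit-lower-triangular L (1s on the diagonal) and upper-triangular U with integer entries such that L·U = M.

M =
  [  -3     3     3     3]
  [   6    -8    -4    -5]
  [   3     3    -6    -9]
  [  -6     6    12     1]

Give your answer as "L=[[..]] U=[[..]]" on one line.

L=[[1,0,0,0],[-2,1,0,0],[-1,-3,1,0],[2,0,2,1]] U=[[-3,3,3,3],[0,-2,2,1],[0,0,3,-3],[0,0,0,1]]

  r1 -= -2·r0 → [0,-2,2,1]
  r2 -= -1·r0 → [0,6,-3,-6]
  r3 -= 2·r0 → [0,0,6,-5]
  r2 -= -3·r1 → [0,0,3,-3]
  r3 -= 0·r1 → [0,0,6,-5]
  r3 -= 2·r2 → [0,0,0,1]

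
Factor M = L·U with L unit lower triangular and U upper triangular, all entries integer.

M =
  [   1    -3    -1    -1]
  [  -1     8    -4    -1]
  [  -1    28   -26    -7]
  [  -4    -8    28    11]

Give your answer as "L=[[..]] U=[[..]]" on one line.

L=[[1,0,0,0],[-1,1,0,0],[-1,5,1,0],[-4,-4,-2,1]] U=[[1,-3,-1,-1],[0,5,-5,-2],[0,0,-2,2],[0,0,0,3]]

  R1 -= -1·R0 → [0,5,-5,-2]
  R2 -= -1·R0 → [0,25,-27,-8]
  R3 -= -4·R0 → [0,-20,24,7]
  R2 -= 5·R1 → [0,0,-2,2]
  R3 -= -4·R1 → [0,0,4,-1]
  R3 -= -2·R2 → [0,0,0,3]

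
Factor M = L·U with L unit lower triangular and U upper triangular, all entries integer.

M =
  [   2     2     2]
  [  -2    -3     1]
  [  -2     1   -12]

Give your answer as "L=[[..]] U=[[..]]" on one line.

L=[[1,0,0],[-1,1,0],[-1,-3,1]] U=[[2,2,2],[0,-1,3],[0,0,-1]]

  row1 -= -1·row0 → [0,-1,3]
  row2 -= -1·row0 → [0,3,-10]
  row2 -= -3·row1 → [0,0,-1]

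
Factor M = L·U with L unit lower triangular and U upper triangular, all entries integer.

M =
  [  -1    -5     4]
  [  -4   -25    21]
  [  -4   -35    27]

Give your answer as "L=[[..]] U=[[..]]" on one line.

L=[[1,0,0],[4,1,0],[4,3,1]] U=[[-1,-5,4],[0,-5,5],[0,0,-4]]

  row1 -= 4·row0 → [0,-5,5]
  row2 -= 4·row0 → [0,-15,11]
  row2 -= 3·row1 → [0,0,-4]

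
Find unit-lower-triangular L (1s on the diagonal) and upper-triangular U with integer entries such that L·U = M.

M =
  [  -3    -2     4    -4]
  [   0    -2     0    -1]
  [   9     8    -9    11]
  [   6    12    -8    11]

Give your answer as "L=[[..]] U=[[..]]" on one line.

  r1 -= 0·r0 → [0,-2,0,-1]
  r2 -= -3·r0 → [0,2,3,-1]
  r3 -= -2·r0 → [0,8,0,3]
  r2 -= -1·r1 → [0,0,3,-2]
  r3 -= -4·r1 → [0,0,0,-1]
  r3 -= 0·r2 → [0,0,0,-1]

L=[[1,0,0,0],[0,1,0,0],[-3,-1,1,0],[-2,-4,0,1]] U=[[-3,-2,4,-4],[0,-2,0,-1],[0,0,3,-2],[0,0,0,-1]]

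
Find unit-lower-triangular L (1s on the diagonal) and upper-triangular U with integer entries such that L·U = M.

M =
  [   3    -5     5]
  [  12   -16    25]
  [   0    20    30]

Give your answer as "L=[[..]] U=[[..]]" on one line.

  r1 -= 4·r0 → [0,4,5]
  r2 -= 0·r0 → [0,20,30]
  r2 -= 5·r1 → [0,0,5]

L=[[1,0,0],[4,1,0],[0,5,1]] U=[[3,-5,5],[0,4,5],[0,0,5]]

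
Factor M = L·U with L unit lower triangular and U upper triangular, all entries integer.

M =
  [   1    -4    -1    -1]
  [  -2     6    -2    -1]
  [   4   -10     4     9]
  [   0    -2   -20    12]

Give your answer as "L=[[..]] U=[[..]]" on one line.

  r1 -= -2·r0 → [0,-2,-4,-3]
  r2 -= 4·r0 → [0,6,8,13]
  r3 -= 0·r0 → [0,-2,-20,12]
  r2 -= -3·r1 → [0,0,-4,4]
  r3 -= 1·r1 → [0,0,-16,15]
  r3 -= 4·r2 → [0,0,0,-1]

L=[[1,0,0,0],[-2,1,0,0],[4,-3,1,0],[0,1,4,1]] U=[[1,-4,-1,-1],[0,-2,-4,-3],[0,0,-4,4],[0,0,0,-1]]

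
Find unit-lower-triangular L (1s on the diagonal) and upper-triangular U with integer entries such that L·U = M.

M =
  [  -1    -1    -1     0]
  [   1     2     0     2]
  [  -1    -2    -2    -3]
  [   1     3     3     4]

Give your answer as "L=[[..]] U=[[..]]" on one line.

  r1 -= -1·r0 → [0,1,-1,2]
  r2 -= 1·r0 → [0,-1,-1,-3]
  r3 -= -1·r0 → [0,2,2,4]
  r2 -= -1·r1 → [0,0,-2,-1]
  r3 -= 2·r1 → [0,0,4,0]
  r3 -= -2·r2 → [0,0,0,-2]

L=[[1,0,0,0],[-1,1,0,0],[1,-1,1,0],[-1,2,-2,1]] U=[[-1,-1,-1,0],[0,1,-1,2],[0,0,-2,-1],[0,0,0,-2]]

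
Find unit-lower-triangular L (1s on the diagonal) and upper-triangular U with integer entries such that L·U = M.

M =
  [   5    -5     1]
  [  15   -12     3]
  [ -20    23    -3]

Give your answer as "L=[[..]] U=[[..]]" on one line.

  r1 -= 3·r0 → [0,3,0]
  r2 -= -4·r0 → [0,3,1]
  r2 -= 1·r1 → [0,0,1]

L=[[1,0,0],[3,1,0],[-4,1,1]] U=[[5,-5,1],[0,3,0],[0,0,1]]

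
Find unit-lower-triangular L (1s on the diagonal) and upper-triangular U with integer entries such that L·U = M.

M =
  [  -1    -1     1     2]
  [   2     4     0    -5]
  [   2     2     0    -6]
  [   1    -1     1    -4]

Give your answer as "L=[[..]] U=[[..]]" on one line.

  row1 -= -2·row0 → [0,2,2,-1]
  row2 -= -2·row0 → [0,0,2,-2]
  row3 -= -1·row0 → [0,-2,2,-2]
  row2 -= 0·row1 → [0,0,2,-2]
  row3 -= -1·row1 → [0,0,4,-3]
  row3 -= 2·row2 → [0,0,0,1]

L=[[1,0,0,0],[-2,1,0,0],[-2,0,1,0],[-1,-1,2,1]] U=[[-1,-1,1,2],[0,2,2,-1],[0,0,2,-2],[0,0,0,1]]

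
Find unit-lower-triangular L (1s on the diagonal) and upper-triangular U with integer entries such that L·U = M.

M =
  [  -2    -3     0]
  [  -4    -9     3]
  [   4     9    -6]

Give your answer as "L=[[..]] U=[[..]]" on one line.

L=[[1,0,0],[2,1,0],[-2,-1,1]] U=[[-2,-3,0],[0,-3,3],[0,0,-3]]

  R1 -= 2·R0 → [0,-3,3]
  R2 -= -2·R0 → [0,3,-6]
  R2 -= -1·R1 → [0,0,-3]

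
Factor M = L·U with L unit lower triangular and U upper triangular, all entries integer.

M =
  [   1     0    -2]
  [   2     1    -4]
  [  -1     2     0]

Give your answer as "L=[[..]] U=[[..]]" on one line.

  R1 -= 2·R0 → [0,1,0]
  R2 -= -1·R0 → [0,2,-2]
  R2 -= 2·R1 → [0,0,-2]

L=[[1,0,0],[2,1,0],[-1,2,1]] U=[[1,0,-2],[0,1,0],[0,0,-2]]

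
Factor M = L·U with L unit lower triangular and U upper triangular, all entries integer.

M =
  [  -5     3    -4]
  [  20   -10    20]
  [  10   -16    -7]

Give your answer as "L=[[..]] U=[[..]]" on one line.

  r1 -= -4·r0 → [0,2,4]
  r2 -= -2·r0 → [0,-10,-15]
  r2 -= -5·r1 → [0,0,5]

L=[[1,0,0],[-4,1,0],[-2,-5,1]] U=[[-5,3,-4],[0,2,4],[0,0,5]]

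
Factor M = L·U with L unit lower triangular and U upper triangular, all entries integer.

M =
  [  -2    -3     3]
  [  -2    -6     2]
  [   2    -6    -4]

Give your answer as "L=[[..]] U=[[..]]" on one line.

  R1 -= 1·R0 → [0,-3,-1]
  R2 -= -1·R0 → [0,-9,-1]
  R2 -= 3·R1 → [0,0,2]

L=[[1,0,0],[1,1,0],[-1,3,1]] U=[[-2,-3,3],[0,-3,-1],[0,0,2]]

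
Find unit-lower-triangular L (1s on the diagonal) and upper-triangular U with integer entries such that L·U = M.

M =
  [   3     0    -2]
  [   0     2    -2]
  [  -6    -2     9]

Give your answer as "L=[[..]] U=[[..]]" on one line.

  r1 -= 0·r0 → [0,2,-2]
  r2 -= -2·r0 → [0,-2,5]
  r2 -= -1·r1 → [0,0,3]

L=[[1,0,0],[0,1,0],[-2,-1,1]] U=[[3,0,-2],[0,2,-2],[0,0,3]]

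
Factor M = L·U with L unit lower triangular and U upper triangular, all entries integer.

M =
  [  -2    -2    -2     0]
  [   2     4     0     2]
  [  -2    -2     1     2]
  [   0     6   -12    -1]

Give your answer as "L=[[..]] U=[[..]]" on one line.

L=[[1,0,0,0],[-1,1,0,0],[1,0,1,0],[0,3,-2,1]] U=[[-2,-2,-2,0],[0,2,-2,2],[0,0,3,2],[0,0,0,-3]]

  row1 -= -1·row0 → [0,2,-2,2]
  row2 -= 1·row0 → [0,0,3,2]
  row3 -= 0·row0 → [0,6,-12,-1]
  row2 -= 0·row1 → [0,0,3,2]
  row3 -= 3·row1 → [0,0,-6,-7]
  row3 -= -2·row2 → [0,0,0,-3]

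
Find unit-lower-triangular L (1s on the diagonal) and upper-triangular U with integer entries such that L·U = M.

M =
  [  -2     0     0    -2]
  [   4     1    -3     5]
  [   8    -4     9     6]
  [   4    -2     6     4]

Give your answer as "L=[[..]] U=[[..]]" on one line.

L=[[1,0,0,0],[-2,1,0,0],[-4,-4,1,0],[-2,-2,0,1]] U=[[-2,0,0,-2],[0,1,-3,1],[0,0,-3,2],[0,0,0,2]]

  row1 -= -2·row0 → [0,1,-3,1]
  row2 -= -4·row0 → [0,-4,9,-2]
  row3 -= -2·row0 → [0,-2,6,0]
  row2 -= -4·row1 → [0,0,-3,2]
  row3 -= -2·row1 → [0,0,0,2]
  row3 -= 0·row2 → [0,0,0,2]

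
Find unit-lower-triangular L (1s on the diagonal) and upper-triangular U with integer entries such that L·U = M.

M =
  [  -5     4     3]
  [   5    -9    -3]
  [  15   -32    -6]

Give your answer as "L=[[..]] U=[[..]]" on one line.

  r1 -= -1·r0 → [0,-5,0]
  r2 -= -3·r0 → [0,-20,3]
  r2 -= 4·r1 → [0,0,3]

L=[[1,0,0],[-1,1,0],[-3,4,1]] U=[[-5,4,3],[0,-5,0],[0,0,3]]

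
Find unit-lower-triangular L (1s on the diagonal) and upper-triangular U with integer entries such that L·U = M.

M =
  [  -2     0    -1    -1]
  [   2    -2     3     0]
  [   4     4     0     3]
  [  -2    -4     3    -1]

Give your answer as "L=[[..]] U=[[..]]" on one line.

  R1 -= -1·R0 → [0,-2,2,-1]
  R2 -= -2·R0 → [0,4,-2,1]
  R3 -= 1·R0 → [0,-4,4,0]
  R2 -= -2·R1 → [0,0,2,-1]
  R3 -= 2·R1 → [0,0,0,2]
  R3 -= 0·R2 → [0,0,0,2]

L=[[1,0,0,0],[-1,1,0,0],[-2,-2,1,0],[1,2,0,1]] U=[[-2,0,-1,-1],[0,-2,2,-1],[0,0,2,-1],[0,0,0,2]]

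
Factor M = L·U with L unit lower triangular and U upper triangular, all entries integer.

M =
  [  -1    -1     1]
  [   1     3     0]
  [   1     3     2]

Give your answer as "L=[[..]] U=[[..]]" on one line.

L=[[1,0,0],[-1,1,0],[-1,1,1]] U=[[-1,-1,1],[0,2,1],[0,0,2]]

  r1 -= -1·r0 → [0,2,1]
  r2 -= -1·r0 → [0,2,3]
  r2 -= 1·r1 → [0,0,2]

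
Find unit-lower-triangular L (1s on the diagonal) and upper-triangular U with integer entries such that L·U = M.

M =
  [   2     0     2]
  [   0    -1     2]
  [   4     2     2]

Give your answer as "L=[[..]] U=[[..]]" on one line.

L=[[1,0,0],[0,1,0],[2,-2,1]] U=[[2,0,2],[0,-1,2],[0,0,2]]

  R1 -= 0·R0 → [0,-1,2]
  R2 -= 2·R0 → [0,2,-2]
  R2 -= -2·R1 → [0,0,2]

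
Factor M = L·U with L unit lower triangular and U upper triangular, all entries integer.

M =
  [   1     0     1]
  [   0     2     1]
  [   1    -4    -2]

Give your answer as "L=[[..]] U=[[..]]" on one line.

L=[[1,0,0],[0,1,0],[1,-2,1]] U=[[1,0,1],[0,2,1],[0,0,-1]]

  R1 -= 0·R0 → [0,2,1]
  R2 -= 1·R0 → [0,-4,-3]
  R2 -= -2·R1 → [0,0,-1]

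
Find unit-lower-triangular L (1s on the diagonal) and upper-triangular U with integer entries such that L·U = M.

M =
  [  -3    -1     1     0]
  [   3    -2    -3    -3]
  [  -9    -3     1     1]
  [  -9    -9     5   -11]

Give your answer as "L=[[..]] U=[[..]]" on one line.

  row1 -= -1·row0 → [0,-3,-2,-3]
  row2 -= 3·row0 → [0,0,-2,1]
  row3 -= 3·row0 → [0,-6,2,-11]
  row2 -= 0·row1 → [0,0,-2,1]
  row3 -= 2·row1 → [0,0,6,-5]
  row3 -= -3·row2 → [0,0,0,-2]

L=[[1,0,0,0],[-1,1,0,0],[3,0,1,0],[3,2,-3,1]] U=[[-3,-1,1,0],[0,-3,-2,-3],[0,0,-2,1],[0,0,0,-2]]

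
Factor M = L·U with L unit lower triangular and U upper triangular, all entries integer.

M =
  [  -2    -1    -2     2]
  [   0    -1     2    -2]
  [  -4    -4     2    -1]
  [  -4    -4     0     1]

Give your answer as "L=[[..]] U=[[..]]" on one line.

  R1 -= 0·R0 → [0,-1,2,-2]
  R2 -= 2·R0 → [0,-2,6,-5]
  R3 -= 2·R0 → [0,-2,4,-3]
  R2 -= 2·R1 → [0,0,2,-1]
  R3 -= 2·R1 → [0,0,0,1]
  R3 -= 0·R2 → [0,0,0,1]

L=[[1,0,0,0],[0,1,0,0],[2,2,1,0],[2,2,0,1]] U=[[-2,-1,-2,2],[0,-1,2,-2],[0,0,2,-1],[0,0,0,1]]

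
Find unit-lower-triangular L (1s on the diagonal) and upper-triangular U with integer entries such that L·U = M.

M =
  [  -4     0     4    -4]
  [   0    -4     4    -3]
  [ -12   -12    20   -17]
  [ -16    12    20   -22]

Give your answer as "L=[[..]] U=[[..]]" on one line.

L=[[1,0,0,0],[0,1,0,0],[3,3,1,0],[4,-3,-4,1]] U=[[-4,0,4,-4],[0,-4,4,-3],[0,0,-4,4],[0,0,0,1]]

  row1 -= 0·row0 → [0,-4,4,-3]
  row2 -= 3·row0 → [0,-12,8,-5]
  row3 -= 4·row0 → [0,12,4,-6]
  row2 -= 3·row1 → [0,0,-4,4]
  row3 -= -3·row1 → [0,0,16,-15]
  row3 -= -4·row2 → [0,0,0,1]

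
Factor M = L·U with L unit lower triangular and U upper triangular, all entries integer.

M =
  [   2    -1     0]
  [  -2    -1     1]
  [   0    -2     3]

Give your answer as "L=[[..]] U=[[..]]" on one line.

  R1 -= -1·R0 → [0,-2,1]
  R2 -= 0·R0 → [0,-2,3]
  R2 -= 1·R1 → [0,0,2]

L=[[1,0,0],[-1,1,0],[0,1,1]] U=[[2,-1,0],[0,-2,1],[0,0,2]]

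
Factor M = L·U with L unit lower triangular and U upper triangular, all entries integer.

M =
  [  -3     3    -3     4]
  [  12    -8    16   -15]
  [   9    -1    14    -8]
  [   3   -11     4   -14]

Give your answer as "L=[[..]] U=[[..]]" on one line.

  r1 -= -4·r0 → [0,4,4,1]
  r2 -= -3·r0 → [0,8,5,4]
  r3 -= -1·r0 → [0,-8,1,-10]
  r2 -= 2·r1 → [0,0,-3,2]
  r3 -= -2·r1 → [0,0,9,-8]
  r3 -= -3·r2 → [0,0,0,-2]

L=[[1,0,0,0],[-4,1,0,0],[-3,2,1,0],[-1,-2,-3,1]] U=[[-3,3,-3,4],[0,4,4,1],[0,0,-3,2],[0,0,0,-2]]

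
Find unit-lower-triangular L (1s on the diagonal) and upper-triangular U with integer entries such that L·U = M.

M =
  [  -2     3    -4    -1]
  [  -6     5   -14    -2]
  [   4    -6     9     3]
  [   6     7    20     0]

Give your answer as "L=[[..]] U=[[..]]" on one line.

L=[[1,0,0,0],[3,1,0,0],[-2,0,1,0],[-3,-4,0,1]] U=[[-2,3,-4,-1],[0,-4,-2,1],[0,0,1,1],[0,0,0,1]]

  row1 -= 3·row0 → [0,-4,-2,1]
  row2 -= -2·row0 → [0,0,1,1]
  row3 -= -3·row0 → [0,16,8,-3]
  row2 -= 0·row1 → [0,0,1,1]
  row3 -= -4·row1 → [0,0,0,1]
  row3 -= 0·row2 → [0,0,0,1]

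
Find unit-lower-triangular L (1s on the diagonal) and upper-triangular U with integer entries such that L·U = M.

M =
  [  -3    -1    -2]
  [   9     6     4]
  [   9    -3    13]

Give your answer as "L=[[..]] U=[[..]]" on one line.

  row1 -= -3·row0 → [0,3,-2]
  row2 -= -3·row0 → [0,-6,7]
  row2 -= -2·row1 → [0,0,3]

L=[[1,0,0],[-3,1,0],[-3,-2,1]] U=[[-3,-1,-2],[0,3,-2],[0,0,3]]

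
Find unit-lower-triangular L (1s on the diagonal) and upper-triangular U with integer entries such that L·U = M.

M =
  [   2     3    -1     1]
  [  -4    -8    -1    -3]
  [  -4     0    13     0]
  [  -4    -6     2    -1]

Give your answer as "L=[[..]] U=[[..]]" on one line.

L=[[1,0,0,0],[-2,1,0,0],[-2,-3,1,0],[-2,0,0,1]] U=[[2,3,-1,1],[0,-2,-3,-1],[0,0,2,-1],[0,0,0,1]]

  R1 -= -2·R0 → [0,-2,-3,-1]
  R2 -= -2·R0 → [0,6,11,2]
  R3 -= -2·R0 → [0,0,0,1]
  R2 -= -3·R1 → [0,0,2,-1]
  R3 -= 0·R1 → [0,0,0,1]
  R3 -= 0·R2 → [0,0,0,1]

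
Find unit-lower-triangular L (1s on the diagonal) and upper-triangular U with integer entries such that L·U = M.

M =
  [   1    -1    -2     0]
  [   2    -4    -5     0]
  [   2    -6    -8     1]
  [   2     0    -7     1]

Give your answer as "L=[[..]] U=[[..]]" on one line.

  row1 -= 2·row0 → [0,-2,-1,0]
  row2 -= 2·row0 → [0,-4,-4,1]
  row3 -= 2·row0 → [0,2,-3,1]
  row2 -= 2·row1 → [0,0,-2,1]
  row3 -= -1·row1 → [0,0,-4,1]
  row3 -= 2·row2 → [0,0,0,-1]

L=[[1,0,0,0],[2,1,0,0],[2,2,1,0],[2,-1,2,1]] U=[[1,-1,-2,0],[0,-2,-1,0],[0,0,-2,1],[0,0,0,-1]]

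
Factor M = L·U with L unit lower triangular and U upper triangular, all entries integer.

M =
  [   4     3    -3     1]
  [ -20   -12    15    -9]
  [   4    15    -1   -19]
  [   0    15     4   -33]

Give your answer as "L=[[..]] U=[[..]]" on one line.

  R1 -= -5·R0 → [0,3,0,-4]
  R2 -= 1·R0 → [0,12,2,-20]
  R3 -= 0·R0 → [0,15,4,-33]
  R2 -= 4·R1 → [0,0,2,-4]
  R3 -= 5·R1 → [0,0,4,-13]
  R3 -= 2·R2 → [0,0,0,-5]

L=[[1,0,0,0],[-5,1,0,0],[1,4,1,0],[0,5,2,1]] U=[[4,3,-3,1],[0,3,0,-4],[0,0,2,-4],[0,0,0,-5]]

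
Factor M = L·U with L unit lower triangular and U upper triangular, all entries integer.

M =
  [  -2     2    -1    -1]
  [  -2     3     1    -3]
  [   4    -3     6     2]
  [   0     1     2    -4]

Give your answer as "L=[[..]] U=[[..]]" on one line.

L=[[1,0,0,0],[1,1,0,0],[-2,1,1,0],[0,1,0,1]] U=[[-2,2,-1,-1],[0,1,2,-2],[0,0,2,2],[0,0,0,-2]]

  row1 -= 1·row0 → [0,1,2,-2]
  row2 -= -2·row0 → [0,1,4,0]
  row3 -= 0·row0 → [0,1,2,-4]
  row2 -= 1·row1 → [0,0,2,2]
  row3 -= 1·row1 → [0,0,0,-2]
  row3 -= 0·row2 → [0,0,0,-2]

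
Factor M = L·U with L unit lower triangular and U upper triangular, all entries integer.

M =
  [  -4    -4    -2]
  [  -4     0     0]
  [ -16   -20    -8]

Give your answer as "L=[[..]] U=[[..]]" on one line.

  r1 -= 1·r0 → [0,4,2]
  r2 -= 4·r0 → [0,-4,0]
  r2 -= -1·r1 → [0,0,2]

L=[[1,0,0],[1,1,0],[4,-1,1]] U=[[-4,-4,-2],[0,4,2],[0,0,2]]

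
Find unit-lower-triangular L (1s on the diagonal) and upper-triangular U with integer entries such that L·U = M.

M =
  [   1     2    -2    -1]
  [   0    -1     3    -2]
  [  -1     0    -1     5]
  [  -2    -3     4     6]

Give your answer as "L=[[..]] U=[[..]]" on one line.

  R1 -= 0·R0 → [0,-1,3,-2]
  R2 -= -1·R0 → [0,2,-3,4]
  R3 -= -2·R0 → [0,1,0,4]
  R2 -= -2·R1 → [0,0,3,0]
  R3 -= -1·R1 → [0,0,3,2]
  R3 -= 1·R2 → [0,0,0,2]

L=[[1,0,0,0],[0,1,0,0],[-1,-2,1,0],[-2,-1,1,1]] U=[[1,2,-2,-1],[0,-1,3,-2],[0,0,3,0],[0,0,0,2]]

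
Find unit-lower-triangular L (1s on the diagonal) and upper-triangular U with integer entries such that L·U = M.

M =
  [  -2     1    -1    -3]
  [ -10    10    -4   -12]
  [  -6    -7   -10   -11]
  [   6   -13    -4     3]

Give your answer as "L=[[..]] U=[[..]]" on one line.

  R1 -= 5·R0 → [0,5,1,3]
  R2 -= 3·R0 → [0,-10,-7,-2]
  R3 -= -3·R0 → [0,-10,-7,-6]
  R2 -= -2·R1 → [0,0,-5,4]
  R3 -= -2·R1 → [0,0,-5,0]
  R3 -= 1·R2 → [0,0,0,-4]

L=[[1,0,0,0],[5,1,0,0],[3,-2,1,0],[-3,-2,1,1]] U=[[-2,1,-1,-3],[0,5,1,3],[0,0,-5,4],[0,0,0,-4]]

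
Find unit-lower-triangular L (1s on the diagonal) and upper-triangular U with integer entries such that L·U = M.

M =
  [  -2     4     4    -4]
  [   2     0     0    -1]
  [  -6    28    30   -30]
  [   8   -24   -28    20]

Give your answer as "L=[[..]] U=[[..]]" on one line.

L=[[1,0,0,0],[-1,1,0,0],[3,4,1,0],[-4,-2,-2,1]] U=[[-2,4,4,-4],[0,4,4,-5],[0,0,2,2],[0,0,0,-2]]

  R1 -= -1·R0 → [0,4,4,-5]
  R2 -= 3·R0 → [0,16,18,-18]
  R3 -= -4·R0 → [0,-8,-12,4]
  R2 -= 4·R1 → [0,0,2,2]
  R3 -= -2·R1 → [0,0,-4,-6]
  R3 -= -2·R2 → [0,0,0,-2]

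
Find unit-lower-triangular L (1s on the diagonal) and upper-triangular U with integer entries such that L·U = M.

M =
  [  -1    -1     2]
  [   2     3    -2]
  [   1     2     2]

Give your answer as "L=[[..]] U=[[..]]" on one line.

L=[[1,0,0],[-2,1,0],[-1,1,1]] U=[[-1,-1,2],[0,1,2],[0,0,2]]

  row1 -= -2·row0 → [0,1,2]
  row2 -= -1·row0 → [0,1,4]
  row2 -= 1·row1 → [0,0,2]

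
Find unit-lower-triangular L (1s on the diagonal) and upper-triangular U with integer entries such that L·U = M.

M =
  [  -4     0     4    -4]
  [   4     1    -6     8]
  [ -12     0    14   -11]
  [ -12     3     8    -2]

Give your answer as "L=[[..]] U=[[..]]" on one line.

L=[[1,0,0,0],[-1,1,0,0],[3,0,1,0],[3,3,1,1]] U=[[-4,0,4,-4],[0,1,-2,4],[0,0,2,1],[0,0,0,-3]]

  R1 -= -1·R0 → [0,1,-2,4]
  R2 -= 3·R0 → [0,0,2,1]
  R3 -= 3·R0 → [0,3,-4,10]
  R2 -= 0·R1 → [0,0,2,1]
  R3 -= 3·R1 → [0,0,2,-2]
  R3 -= 1·R2 → [0,0,0,-3]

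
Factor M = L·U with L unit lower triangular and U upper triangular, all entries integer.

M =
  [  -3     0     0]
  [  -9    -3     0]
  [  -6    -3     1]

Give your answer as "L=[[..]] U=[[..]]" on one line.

  row1 -= 3·row0 → [0,-3,0]
  row2 -= 2·row0 → [0,-3,1]
  row2 -= 1·row1 → [0,0,1]

L=[[1,0,0],[3,1,0],[2,1,1]] U=[[-3,0,0],[0,-3,0],[0,0,1]]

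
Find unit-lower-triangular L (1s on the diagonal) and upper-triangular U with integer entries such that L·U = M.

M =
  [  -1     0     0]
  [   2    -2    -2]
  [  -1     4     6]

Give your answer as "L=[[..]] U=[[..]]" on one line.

  r1 -= -2·r0 → [0,-2,-2]
  r2 -= 1·r0 → [0,4,6]
  r2 -= -2·r1 → [0,0,2]

L=[[1,0,0],[-2,1,0],[1,-2,1]] U=[[-1,0,0],[0,-2,-2],[0,0,2]]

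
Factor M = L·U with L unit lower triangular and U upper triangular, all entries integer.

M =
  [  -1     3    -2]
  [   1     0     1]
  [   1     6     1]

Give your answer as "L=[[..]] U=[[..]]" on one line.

  row1 -= -1·row0 → [0,3,-1]
  row2 -= -1·row0 → [0,9,-1]
  row2 -= 3·row1 → [0,0,2]

L=[[1,0,0],[-1,1,0],[-1,3,1]] U=[[-1,3,-2],[0,3,-1],[0,0,2]]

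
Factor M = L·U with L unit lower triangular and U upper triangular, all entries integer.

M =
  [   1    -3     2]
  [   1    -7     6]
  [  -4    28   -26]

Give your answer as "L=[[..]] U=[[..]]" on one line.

  R1 -= 1·R0 → [0,-4,4]
  R2 -= -4·R0 → [0,16,-18]
  R2 -= -4·R1 → [0,0,-2]

L=[[1,0,0],[1,1,0],[-4,-4,1]] U=[[1,-3,2],[0,-4,4],[0,0,-2]]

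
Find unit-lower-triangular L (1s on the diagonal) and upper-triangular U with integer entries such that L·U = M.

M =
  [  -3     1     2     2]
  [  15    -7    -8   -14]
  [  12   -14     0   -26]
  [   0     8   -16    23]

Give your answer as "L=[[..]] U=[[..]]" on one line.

L=[[1,0,0,0],[-5,1,0,0],[-4,5,1,0],[0,-4,4,1]] U=[[-3,1,2,2],[0,-2,2,-4],[0,0,-2,2],[0,0,0,-1]]

  row1 -= -5·row0 → [0,-2,2,-4]
  row2 -= -4·row0 → [0,-10,8,-18]
  row3 -= 0·row0 → [0,8,-16,23]
  row2 -= 5·row1 → [0,0,-2,2]
  row3 -= -4·row1 → [0,0,-8,7]
  row3 -= 4·row2 → [0,0,0,-1]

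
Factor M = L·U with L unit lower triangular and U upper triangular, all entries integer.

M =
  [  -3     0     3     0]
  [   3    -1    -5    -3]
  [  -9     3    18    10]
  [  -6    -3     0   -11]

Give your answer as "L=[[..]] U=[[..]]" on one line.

L=[[1,0,0,0],[-1,1,0,0],[3,-3,1,0],[2,3,0,1]] U=[[-3,0,3,0],[0,-1,-2,-3],[0,0,3,1],[0,0,0,-2]]

  R1 -= -1·R0 → [0,-1,-2,-3]
  R2 -= 3·R0 → [0,3,9,10]
  R3 -= 2·R0 → [0,-3,-6,-11]
  R2 -= -3·R1 → [0,0,3,1]
  R3 -= 3·R1 → [0,0,0,-2]
  R3 -= 0·R2 → [0,0,0,-2]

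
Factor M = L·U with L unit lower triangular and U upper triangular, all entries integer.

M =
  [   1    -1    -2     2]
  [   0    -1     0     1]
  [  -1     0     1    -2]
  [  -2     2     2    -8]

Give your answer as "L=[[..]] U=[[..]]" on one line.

L=[[1,0,0,0],[0,1,0,0],[-1,1,1,0],[-2,0,2,1]] U=[[1,-1,-2,2],[0,-1,0,1],[0,0,-1,-1],[0,0,0,-2]]

  row1 -= 0·row0 → [0,-1,0,1]
  row2 -= -1·row0 → [0,-1,-1,0]
  row3 -= -2·row0 → [0,0,-2,-4]
  row2 -= 1·row1 → [0,0,-1,-1]
  row3 -= 0·row1 → [0,0,-2,-4]
  row3 -= 2·row2 → [0,0,0,-2]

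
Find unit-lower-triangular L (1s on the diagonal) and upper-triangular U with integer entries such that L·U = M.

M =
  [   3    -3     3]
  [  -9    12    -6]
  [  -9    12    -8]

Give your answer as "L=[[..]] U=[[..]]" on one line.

L=[[1,0,0],[-3,1,0],[-3,1,1]] U=[[3,-3,3],[0,3,3],[0,0,-2]]

  r1 -= -3·r0 → [0,3,3]
  r2 -= -3·r0 → [0,3,1]
  r2 -= 1·r1 → [0,0,-2]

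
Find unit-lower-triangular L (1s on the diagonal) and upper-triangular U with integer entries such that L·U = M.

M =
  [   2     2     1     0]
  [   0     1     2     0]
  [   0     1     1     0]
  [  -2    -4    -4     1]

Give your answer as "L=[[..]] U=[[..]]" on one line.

L=[[1,0,0,0],[0,1,0,0],[0,1,1,0],[-1,-2,-1,1]] U=[[2,2,1,0],[0,1,2,0],[0,0,-1,0],[0,0,0,1]]

  R1 -= 0·R0 → [0,1,2,0]
  R2 -= 0·R0 → [0,1,1,0]
  R3 -= -1·R0 → [0,-2,-3,1]
  R2 -= 1·R1 → [0,0,-1,0]
  R3 -= -2·R1 → [0,0,1,1]
  R3 -= -1·R2 → [0,0,0,1]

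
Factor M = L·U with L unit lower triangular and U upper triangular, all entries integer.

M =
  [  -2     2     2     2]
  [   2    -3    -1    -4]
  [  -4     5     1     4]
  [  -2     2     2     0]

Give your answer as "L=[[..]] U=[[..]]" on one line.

L=[[1,0,0,0],[-1,1,0,0],[2,-1,1,0],[1,0,0,1]] U=[[-2,2,2,2],[0,-1,1,-2],[0,0,-2,-2],[0,0,0,-2]]

  row1 -= -1·row0 → [0,-1,1,-2]
  row2 -= 2·row0 → [0,1,-3,0]
  row3 -= 1·row0 → [0,0,0,-2]
  row2 -= -1·row1 → [0,0,-2,-2]
  row3 -= 0·row1 → [0,0,0,-2]
  row3 -= 0·row2 → [0,0,0,-2]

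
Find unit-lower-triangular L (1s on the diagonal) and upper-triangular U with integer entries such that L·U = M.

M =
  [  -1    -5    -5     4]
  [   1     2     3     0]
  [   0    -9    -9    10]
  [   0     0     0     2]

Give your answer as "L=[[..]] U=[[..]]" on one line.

L=[[1,0,0,0],[-1,1,0,0],[0,3,1,0],[0,0,0,1]] U=[[-1,-5,-5,4],[0,-3,-2,4],[0,0,-3,-2],[0,0,0,2]]

  row1 -= -1·row0 → [0,-3,-2,4]
  row2 -= 0·row0 → [0,-9,-9,10]
  row3 -= 0·row0 → [0,0,0,2]
  row2 -= 3·row1 → [0,0,-3,-2]
  row3 -= 0·row1 → [0,0,0,2]
  row3 -= 0·row2 → [0,0,0,2]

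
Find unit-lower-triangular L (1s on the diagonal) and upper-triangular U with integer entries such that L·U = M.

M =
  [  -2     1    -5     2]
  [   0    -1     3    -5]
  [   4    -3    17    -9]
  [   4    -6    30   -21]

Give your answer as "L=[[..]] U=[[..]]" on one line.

L=[[1,0,0,0],[0,1,0,0],[-2,1,1,0],[-2,4,2,1]] U=[[-2,1,-5,2],[0,-1,3,-5],[0,0,4,0],[0,0,0,3]]

  row1 -= 0·row0 → [0,-1,3,-5]
  row2 -= -2·row0 → [0,-1,7,-5]
  row3 -= -2·row0 → [0,-4,20,-17]
  row2 -= 1·row1 → [0,0,4,0]
  row3 -= 4·row1 → [0,0,8,3]
  row3 -= 2·row2 → [0,0,0,3]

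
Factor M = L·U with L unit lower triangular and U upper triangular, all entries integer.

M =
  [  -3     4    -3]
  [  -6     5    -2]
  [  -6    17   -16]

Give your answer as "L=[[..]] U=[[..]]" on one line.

  row1 -= 2·row0 → [0,-3,4]
  row2 -= 2·row0 → [0,9,-10]
  row2 -= -3·row1 → [0,0,2]

L=[[1,0,0],[2,1,0],[2,-3,1]] U=[[-3,4,-3],[0,-3,4],[0,0,2]]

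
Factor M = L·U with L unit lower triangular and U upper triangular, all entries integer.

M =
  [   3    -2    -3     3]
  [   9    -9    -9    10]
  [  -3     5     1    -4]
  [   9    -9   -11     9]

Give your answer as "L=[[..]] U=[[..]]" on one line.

  r1 -= 3·r0 → [0,-3,0,1]
  r2 -= -1·r0 → [0,3,-2,-1]
  r3 -= 3·r0 → [0,-3,-2,0]
  r2 -= -1·r1 → [0,0,-2,0]
  r3 -= 1·r1 → [0,0,-2,-1]
  r3 -= 1·r2 → [0,0,0,-1]

L=[[1,0,0,0],[3,1,0,0],[-1,-1,1,0],[3,1,1,1]] U=[[3,-2,-3,3],[0,-3,0,1],[0,0,-2,0],[0,0,0,-1]]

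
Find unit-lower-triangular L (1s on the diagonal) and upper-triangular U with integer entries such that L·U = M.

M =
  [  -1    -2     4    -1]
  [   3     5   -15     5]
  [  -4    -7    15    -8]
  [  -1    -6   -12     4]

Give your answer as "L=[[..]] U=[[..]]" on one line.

  row1 -= -3·row0 → [0,-1,-3,2]
  row2 -= 4·row0 → [0,1,-1,-4]
  row3 -= 1·row0 → [0,-4,-16,5]
  row2 -= -1·row1 → [0,0,-4,-2]
  row3 -= 4·row1 → [0,0,-4,-3]
  row3 -= 1·row2 → [0,0,0,-1]

L=[[1,0,0,0],[-3,1,0,0],[4,-1,1,0],[1,4,1,1]] U=[[-1,-2,4,-1],[0,-1,-3,2],[0,0,-4,-2],[0,0,0,-1]]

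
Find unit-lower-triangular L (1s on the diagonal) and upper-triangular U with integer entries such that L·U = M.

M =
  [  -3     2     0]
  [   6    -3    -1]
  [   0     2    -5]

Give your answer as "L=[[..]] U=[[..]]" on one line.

L=[[1,0,0],[-2,1,0],[0,2,1]] U=[[-3,2,0],[0,1,-1],[0,0,-3]]

  row1 -= -2·row0 → [0,1,-1]
  row2 -= 0·row0 → [0,2,-5]
  row2 -= 2·row1 → [0,0,-3]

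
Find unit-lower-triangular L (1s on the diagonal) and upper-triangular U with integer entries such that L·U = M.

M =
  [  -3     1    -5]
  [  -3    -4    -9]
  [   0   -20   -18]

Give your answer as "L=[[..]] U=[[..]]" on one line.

  r1 -= 1·r0 → [0,-5,-4]
  r2 -= 0·r0 → [0,-20,-18]
  r2 -= 4·r1 → [0,0,-2]

L=[[1,0,0],[1,1,0],[0,4,1]] U=[[-3,1,-5],[0,-5,-4],[0,0,-2]]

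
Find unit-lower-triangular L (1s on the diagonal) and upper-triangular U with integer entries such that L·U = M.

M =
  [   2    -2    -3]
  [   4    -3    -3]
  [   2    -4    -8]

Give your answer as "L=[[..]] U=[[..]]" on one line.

L=[[1,0,0],[2,1,0],[1,-2,1]] U=[[2,-2,-3],[0,1,3],[0,0,1]]

  R1 -= 2·R0 → [0,1,3]
  R2 -= 1·R0 → [0,-2,-5]
  R2 -= -2·R1 → [0,0,1]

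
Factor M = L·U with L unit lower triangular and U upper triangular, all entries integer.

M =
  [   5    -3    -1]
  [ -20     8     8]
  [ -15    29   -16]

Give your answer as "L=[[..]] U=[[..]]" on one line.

  row1 -= -4·row0 → [0,-4,4]
  row2 -= -3·row0 → [0,20,-19]
  row2 -= -5·row1 → [0,0,1]

L=[[1,0,0],[-4,1,0],[-3,-5,1]] U=[[5,-3,-1],[0,-4,4],[0,0,1]]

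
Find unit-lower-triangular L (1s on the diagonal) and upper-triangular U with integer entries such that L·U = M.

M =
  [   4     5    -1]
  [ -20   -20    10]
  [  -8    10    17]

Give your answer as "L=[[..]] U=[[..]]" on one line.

  r1 -= -5·r0 → [0,5,5]
  r2 -= -2·r0 → [0,20,15]
  r2 -= 4·r1 → [0,0,-5]

L=[[1,0,0],[-5,1,0],[-2,4,1]] U=[[4,5,-1],[0,5,5],[0,0,-5]]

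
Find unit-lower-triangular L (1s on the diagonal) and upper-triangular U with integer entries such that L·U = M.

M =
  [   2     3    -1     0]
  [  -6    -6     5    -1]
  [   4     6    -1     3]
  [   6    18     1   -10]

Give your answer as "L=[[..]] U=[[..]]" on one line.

  row1 -= -3·row0 → [0,3,2,-1]
  row2 -= 2·row0 → [0,0,1,3]
  row3 -= 3·row0 → [0,9,4,-10]
  row2 -= 0·row1 → [0,0,1,3]
  row3 -= 3·row1 → [0,0,-2,-7]
  row3 -= -2·row2 → [0,0,0,-1]

L=[[1,0,0,0],[-3,1,0,0],[2,0,1,0],[3,3,-2,1]] U=[[2,3,-1,0],[0,3,2,-1],[0,0,1,3],[0,0,0,-1]]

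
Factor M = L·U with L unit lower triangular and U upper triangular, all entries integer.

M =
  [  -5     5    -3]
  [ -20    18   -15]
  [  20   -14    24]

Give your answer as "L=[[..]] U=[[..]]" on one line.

L=[[1,0,0],[4,1,0],[-4,-3,1]] U=[[-5,5,-3],[0,-2,-3],[0,0,3]]

  r1 -= 4·r0 → [0,-2,-3]
  r2 -= -4·r0 → [0,6,12]
  r2 -= -3·r1 → [0,0,3]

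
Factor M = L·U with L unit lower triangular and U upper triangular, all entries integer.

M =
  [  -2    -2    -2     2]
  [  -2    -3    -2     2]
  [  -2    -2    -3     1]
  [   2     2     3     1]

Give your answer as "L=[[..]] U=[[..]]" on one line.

L=[[1,0,0,0],[1,1,0,0],[1,0,1,0],[-1,0,-1,1]] U=[[-2,-2,-2,2],[0,-1,0,0],[0,0,-1,-1],[0,0,0,2]]

  row1 -= 1·row0 → [0,-1,0,0]
  row2 -= 1·row0 → [0,0,-1,-1]
  row3 -= -1·row0 → [0,0,1,3]
  row2 -= 0·row1 → [0,0,-1,-1]
  row3 -= 0·row1 → [0,0,1,3]
  row3 -= -1·row2 → [0,0,0,2]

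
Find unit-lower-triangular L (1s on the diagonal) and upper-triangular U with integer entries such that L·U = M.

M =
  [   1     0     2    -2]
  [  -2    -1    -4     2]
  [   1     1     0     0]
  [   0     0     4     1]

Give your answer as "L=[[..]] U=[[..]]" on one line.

  R1 -= -2·R0 → [0,-1,0,-2]
  R2 -= 1·R0 → [0,1,-2,2]
  R3 -= 0·R0 → [0,0,4,1]
  R2 -= -1·R1 → [0,0,-2,0]
  R3 -= 0·R1 → [0,0,4,1]
  R3 -= -2·R2 → [0,0,0,1]

L=[[1,0,0,0],[-2,1,0,0],[1,-1,1,0],[0,0,-2,1]] U=[[1,0,2,-2],[0,-1,0,-2],[0,0,-2,0],[0,0,0,1]]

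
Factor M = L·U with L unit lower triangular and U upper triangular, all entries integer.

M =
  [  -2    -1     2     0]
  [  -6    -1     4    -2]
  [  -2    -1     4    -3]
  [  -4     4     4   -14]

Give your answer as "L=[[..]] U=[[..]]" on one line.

  r1 -= 3·r0 → [0,2,-2,-2]
  r2 -= 1·r0 → [0,0,2,-3]
  r3 -= 2·r0 → [0,6,0,-14]
  r2 -= 0·r1 → [0,0,2,-3]
  r3 -= 3·r1 → [0,0,6,-8]
  r3 -= 3·r2 → [0,0,0,1]

L=[[1,0,0,0],[3,1,0,0],[1,0,1,0],[2,3,3,1]] U=[[-2,-1,2,0],[0,2,-2,-2],[0,0,2,-3],[0,0,0,1]]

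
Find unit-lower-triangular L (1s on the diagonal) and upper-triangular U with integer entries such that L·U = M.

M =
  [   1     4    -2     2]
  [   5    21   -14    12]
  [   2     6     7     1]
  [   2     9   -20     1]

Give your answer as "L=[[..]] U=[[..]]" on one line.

L=[[1,0,0,0],[5,1,0,0],[2,-2,1,0],[2,1,-4,1]] U=[[1,4,-2,2],[0,1,-4,2],[0,0,3,1],[0,0,0,-1]]

  row1 -= 5·row0 → [0,1,-4,2]
  row2 -= 2·row0 → [0,-2,11,-3]
  row3 -= 2·row0 → [0,1,-16,-3]
  row2 -= -2·row1 → [0,0,3,1]
  row3 -= 1·row1 → [0,0,-12,-5]
  row3 -= -4·row2 → [0,0,0,-1]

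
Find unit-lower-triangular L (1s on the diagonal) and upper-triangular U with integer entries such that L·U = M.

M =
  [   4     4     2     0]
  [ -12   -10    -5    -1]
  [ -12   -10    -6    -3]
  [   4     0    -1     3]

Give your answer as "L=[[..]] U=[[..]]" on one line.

  row1 -= -3·row0 → [0,2,1,-1]
  row2 -= -3·row0 → [0,2,0,-3]
  row3 -= 1·row0 → [0,-4,-3,3]
  row2 -= 1·row1 → [0,0,-1,-2]
  row3 -= -2·row1 → [0,0,-1,1]
  row3 -= 1·row2 → [0,0,0,3]

L=[[1,0,0,0],[-3,1,0,0],[-3,1,1,0],[1,-2,1,1]] U=[[4,4,2,0],[0,2,1,-1],[0,0,-1,-2],[0,0,0,3]]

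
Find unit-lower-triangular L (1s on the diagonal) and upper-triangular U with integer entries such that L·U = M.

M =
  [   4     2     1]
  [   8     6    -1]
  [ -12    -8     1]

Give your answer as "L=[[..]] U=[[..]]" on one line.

  row1 -= 2·row0 → [0,2,-3]
  row2 -= -3·row0 → [0,-2,4]
  row2 -= -1·row1 → [0,0,1]

L=[[1,0,0],[2,1,0],[-3,-1,1]] U=[[4,2,1],[0,2,-3],[0,0,1]]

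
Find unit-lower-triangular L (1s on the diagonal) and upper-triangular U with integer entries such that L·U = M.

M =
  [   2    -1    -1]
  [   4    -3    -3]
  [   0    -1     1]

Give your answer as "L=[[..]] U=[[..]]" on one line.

L=[[1,0,0],[2,1,0],[0,1,1]] U=[[2,-1,-1],[0,-1,-1],[0,0,2]]

  row1 -= 2·row0 → [0,-1,-1]
  row2 -= 0·row0 → [0,-1,1]
  row2 -= 1·row1 → [0,0,2]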